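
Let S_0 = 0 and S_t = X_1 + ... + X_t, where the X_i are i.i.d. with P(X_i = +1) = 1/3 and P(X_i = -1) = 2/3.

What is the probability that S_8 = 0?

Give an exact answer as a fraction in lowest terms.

To be at 0 after 8 steps: need exactly 4 steps of +1 and 4 of -1.
Number of such sequences: C(8,4) = 70
Each has probability (1/3)^4 · (2/3)^4 = 16/6561
P = 70 · 16/6561 = 1120/6561

Answer: 1120/6561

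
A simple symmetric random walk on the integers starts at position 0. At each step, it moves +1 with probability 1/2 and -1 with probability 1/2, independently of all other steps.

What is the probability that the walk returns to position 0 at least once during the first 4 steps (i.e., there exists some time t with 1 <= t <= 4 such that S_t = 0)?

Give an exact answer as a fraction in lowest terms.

Count via complement. Let g(t,s) = #length-t paths at position s with S_1..S_t all ≠ 0.
g(t,s) = g(t-1,s-1) + g(t-1,s+1) for s ≠ 0; g(t,0) = 0.
t=0: g(0,0)=1
t=1: g(1,-1)=1 g(1,1)=1
t=2: g(2,-2)=1 g(2,2)=1
t=3: g(3,-3)=1 g(3,-1)=1 g(3,1)=1 g(3,3)=1
t=4: g(4,-4)=1 g(4,-2)=2 g(4,2)=2 g(4,4)=1
Paths never hitting 0: Σ_s g(4,s) = 6
Paths hitting 0: 2^4 - 6 = 10
P = 10/16 = 5/8

Answer: 5/8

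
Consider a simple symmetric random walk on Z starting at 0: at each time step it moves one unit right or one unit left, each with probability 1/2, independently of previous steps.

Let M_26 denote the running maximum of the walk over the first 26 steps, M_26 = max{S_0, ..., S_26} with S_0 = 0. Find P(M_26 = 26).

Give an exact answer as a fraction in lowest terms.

Answer: 1/67108864

Derivation:
Let M_26 = max(S_0,...,S_26). Use the reflection principle: for j ≥ 1, #{paths with M_26 ≥ j} = #{S_26 ≥ j} + #{S_26 ≥ j+1}.
By reflection, #{M_26 ≥ 26} = #{S_26 ≥ 26} + #{S_26 ≥ 27} = 1 + 0 = 1.
#{M_26 ≥ 27} = #{S_26 ≥ 27} + #{S_26 ≥ 28} = 0 + 0 = 0.
#{M_26 = 26} = 1 - 0 = 1.
P(M_26 = 26) = 1/67108864 = 1/67108864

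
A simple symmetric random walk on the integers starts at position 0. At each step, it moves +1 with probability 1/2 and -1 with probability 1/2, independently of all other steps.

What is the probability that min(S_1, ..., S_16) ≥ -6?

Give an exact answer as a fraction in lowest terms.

Answer: 30251/32768

Derivation:
Let f(t,s) = #length-t paths at position s with S_1..S_t all ≥ -6.
f(t,s) = f(t-1,s-1) + f(t-1,s+1) for s ≥ -6; f(t,s) = 0 for s < -6.
t=0: f(0,0)=1
t=1: f(1,-1)=1 f(1,1)=1
t=2: f(2,-2)=1 f(2,0)=2 f(2,2)=1
t=3: f(3,-3)=1 f(3,-1)=3 f(3,1)=3 f(3,3)=1
t=4: f(4,-4)=1 f(4,-2)=4 f(4,0)=6 f(4,2)=4 f(4,4)=1
t=5: f(5,-5)=1 f(5,-3)=5 f(5,-1)=10 f(5,1)=10 f(5,3)=5 f(5,5)=1
t=6: f(6,-6)=1 f(6,-4)=6 f(6,-2)=15 f(6,0)=20 f(6,2)=15 f(6,4)=6 f(6,6)=1
t=7: f(7,-5)=7 f(7,-3)=21 f(7,-1)=35 f(7,1)=35 f(7,3)=21 f(7,5)=7 f(7,7)=1
t=8: f(8,-6)=7 f(8,-4)=28 f(8,-2)=56 f(8,0)=70 f(8,2)=56 f(8,4)=28 f(8,6)=8 f(8,8)=1
t=9: f(9,-5)=35 f(9,-3)=84 f(9,-1)=126 f(9,1)=126 f(9,3)=84 f(9,5)=36 f(9,7)=9 f(9,9)=1
t=10: f(10,-6)=35 f(10,-4)=119 f(10,-2)=210 f(10,0)=252 f(10,2)=210 f(10,4)=120 f(10,6)=45 f(10,8)=10 f(10,10)=1
t=11: f(11,-5)=154 f(11,-3)=329 f(11,-1)=462 f(11,1)=462 f(11,3)=330 f(11,5)=165 f(11,7)=55 f(11,9)=11 f(11,11)=1
t=12: f(12,-6)=154 f(12,-4)=483 f(12,-2)=791 f(12,0)=924 f(12,2)=792 f(12,4)=495 f(12,6)=220 f(12,8)=66 f(12,10)=12 f(12,12)=1
t=13: f(13,-5)=637 f(13,-3)=1274 f(13,-1)=1715 f(13,1)=1716 f(13,3)=1287 f(13,5)=715 f(13,7)=286 f(13,9)=78 f(13,11)=13 f(13,13)=1
t=14: f(14,-6)=637 f(14,-4)=1911 f(14,-2)=2989 f(14,0)=3431 f(14,2)=3003 f(14,4)=2002 f(14,6)=1001 f(14,8)=364 f(14,10)=91 f(14,12)=14 f(14,14)=1
t=15: f(15,-5)=2548 f(15,-3)=4900 f(15,-1)=6420 f(15,1)=6434 f(15,3)=5005 f(15,5)=3003 f(15,7)=1365 f(15,9)=455 f(15,11)=105 f(15,13)=15 f(15,15)=1
t=16: f(16,-6)=2548 f(16,-4)=7448 f(16,-2)=11320 f(16,0)=12854 f(16,2)=11439 f(16,4)=8008 f(16,6)=4368 f(16,8)=1820 f(16,10)=560 f(16,12)=120 f(16,14)=16 f(16,16)=1
Σ_s f(16,s) = 60502
P = 60502/65536 = 30251/32768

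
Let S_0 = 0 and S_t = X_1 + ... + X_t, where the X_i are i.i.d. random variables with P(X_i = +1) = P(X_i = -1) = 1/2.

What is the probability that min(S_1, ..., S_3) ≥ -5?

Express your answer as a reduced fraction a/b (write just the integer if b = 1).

Let f(t,s) = #length-t paths at position s with S_1..S_t all ≥ -5.
f(t,s) = f(t-1,s-1) + f(t-1,s+1) for s ≥ -5; f(t,s) = 0 for s < -5.
t=0: f(0,0)=1
t=1: f(1,-1)=1 f(1,1)=1
t=2: f(2,-2)=1 f(2,0)=2 f(2,2)=1
t=3: f(3,-3)=1 f(3,-1)=3 f(3,1)=3 f(3,3)=1
Σ_s f(3,s) = 8
P = 8/8 = 1

Answer: 1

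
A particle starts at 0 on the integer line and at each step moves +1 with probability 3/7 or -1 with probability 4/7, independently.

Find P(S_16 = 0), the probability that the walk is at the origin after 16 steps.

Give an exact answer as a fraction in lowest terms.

Answer: 5533864427520/33232930569601

Derivation:
To be at 0 after 16 steps: need exactly 8 steps of +1 and 8 of -1.
Number of such sequences: C(16,8) = 12870
Each has probability (3/7)^8 · (4/7)^8 = 429981696/33232930569601
P = 12870 · 429981696/33232930569601 = 5533864427520/33232930569601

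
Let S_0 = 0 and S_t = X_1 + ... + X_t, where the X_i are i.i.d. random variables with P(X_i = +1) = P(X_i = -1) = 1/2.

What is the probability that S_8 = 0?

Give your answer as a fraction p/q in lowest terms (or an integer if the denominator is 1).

To return to 0 after 8 steps: need exactly 4 steps of +1 and 4 of -1.
Favorable paths: C(8,4) = 70
Total paths: 2^8 = 256
P = 70/256 = 35/128

Answer: 35/128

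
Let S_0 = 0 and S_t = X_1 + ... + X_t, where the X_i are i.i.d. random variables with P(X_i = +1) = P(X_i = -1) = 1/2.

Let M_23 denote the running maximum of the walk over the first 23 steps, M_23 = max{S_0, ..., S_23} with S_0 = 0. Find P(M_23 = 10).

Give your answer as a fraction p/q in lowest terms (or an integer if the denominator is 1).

Answer: 100947/8388608

Derivation:
Let M_23 = max(S_0,...,S_23). Use the reflection principle: for j ≥ 1, #{paths with M_23 ≥ j} = #{S_23 ≥ j} + #{S_23 ≥ j+1}.
By reflection, #{M_23 ≥ 10} = #{S_23 ≥ 10} + #{S_23 ≥ 11} = 145499 + 145499 = 290998.
#{M_23 ≥ 11} = #{S_23 ≥ 11} + #{S_23 ≥ 12} = 145499 + 44552 = 190051.
#{M_23 = 10} = 290998 - 190051 = 100947.
P(M_23 = 10) = 100947/8388608 = 100947/8388608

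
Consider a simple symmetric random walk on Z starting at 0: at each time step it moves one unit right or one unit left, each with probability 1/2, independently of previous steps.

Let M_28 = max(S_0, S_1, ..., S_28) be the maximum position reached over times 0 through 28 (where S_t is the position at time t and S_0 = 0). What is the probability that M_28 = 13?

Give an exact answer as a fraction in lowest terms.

Answer: 148005/33554432

Derivation:
Let M_28 = max(S_0,...,S_28). Use the reflection principle: for j ≥ 1, #{paths with M_28 ≥ j} = #{S_28 ≥ j} + #{S_28 ≥ j+1}.
By reflection, #{M_28 ≥ 13} = #{S_28 ≥ 13} + #{S_28 ≥ 14} = 1683218 + 1683218 = 3366436.
#{M_28 ≥ 14} = #{S_28 ≥ 14} + #{S_28 ≥ 15} = 1683218 + 499178 = 2182396.
#{M_28 = 13} = 3366436 - 2182396 = 1184040.
P(M_28 = 13) = 1184040/268435456 = 148005/33554432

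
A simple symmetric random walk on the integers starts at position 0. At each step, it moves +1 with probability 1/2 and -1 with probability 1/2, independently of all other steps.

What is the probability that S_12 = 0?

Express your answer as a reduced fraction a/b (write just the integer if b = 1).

Answer: 231/1024

Derivation:
To return to 0 after 12 steps: need exactly 6 steps of +1 and 6 of -1.
Favorable paths: C(12,6) = 924
Total paths: 2^12 = 4096
P = 924/4096 = 231/1024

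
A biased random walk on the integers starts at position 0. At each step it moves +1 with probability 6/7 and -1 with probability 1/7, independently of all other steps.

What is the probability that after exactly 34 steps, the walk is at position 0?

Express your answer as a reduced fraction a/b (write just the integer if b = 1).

To be at 0 after 34 steps: need exactly 17 steps of +1 and 17 of -1.
Number of such sequences: C(34,17) = 2333606220
Each has probability (6/7)^17 · (1/7)^17 = 16926659444736/54116956037952111668959660849
P = 2333606220 · 16926659444736/54116956037952111668959660849 = 39500157764057675857920/54116956037952111668959660849

Answer: 39500157764057675857920/54116956037952111668959660849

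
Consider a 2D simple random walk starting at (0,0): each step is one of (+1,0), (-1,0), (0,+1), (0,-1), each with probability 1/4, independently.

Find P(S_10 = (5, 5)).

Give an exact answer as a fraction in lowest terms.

Answer: 63/262144

Derivation:
Let h be the number of horizontal steps (so 10-h are vertical). To end at (5,5) need (h+5)/2 right-steps and ((10-h)+5)/2 up-steps.
Sum over h with 5 ≤ h ≤ 5, h ≡ 1 (mod 2), 10-h ≡ 1 (mod 2):
h=5: C(10,5)·C(5,5)·C(5,5) = 252·1·1 = 252
Total favorable: 252
Total paths: 4^10 = 1048576
P = 252/1048576 = 63/262144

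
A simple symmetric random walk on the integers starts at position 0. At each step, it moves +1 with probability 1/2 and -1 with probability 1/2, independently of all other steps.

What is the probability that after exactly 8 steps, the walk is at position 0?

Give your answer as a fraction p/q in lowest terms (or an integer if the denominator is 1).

Answer: 35/128

Derivation:
To return to 0 after 8 steps: need exactly 4 steps of +1 and 4 of -1.
Favorable paths: C(8,4) = 70
Total paths: 2^8 = 256
P = 70/256 = 35/128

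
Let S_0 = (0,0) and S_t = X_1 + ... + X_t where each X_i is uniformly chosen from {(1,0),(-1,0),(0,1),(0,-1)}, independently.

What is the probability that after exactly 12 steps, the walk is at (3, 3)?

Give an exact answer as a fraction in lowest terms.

Answer: 12705/1048576

Derivation:
Let h be the number of horizontal steps (so 12-h are vertical). To end at (3,3) need (h+3)/2 right-steps and ((12-h)+3)/2 up-steps.
Sum over h with 3 ≤ h ≤ 9, h ≡ 1 (mod 2), 12-h ≡ 1 (mod 2):
h=3: C(12,3)·C(3,3)·C(9,6) = 220·1·84 = 18480
h=5: C(12,5)·C(5,4)·C(7,5) = 792·5·21 = 83160
h=7: C(12,7)·C(7,5)·C(5,4) = 792·21·5 = 83160
h=9: C(12,9)·C(9,6)·C(3,3) = 220·84·1 = 18480
Total favorable: 203280
Total paths: 4^12 = 16777216
P = 203280/16777216 = 12705/1048576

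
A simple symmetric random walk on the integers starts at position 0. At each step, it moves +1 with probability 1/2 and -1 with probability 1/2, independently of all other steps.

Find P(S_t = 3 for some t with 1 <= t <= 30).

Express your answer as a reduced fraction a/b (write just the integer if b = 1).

Answer: 313889477/536870912

Derivation:
Count via complement. Let g(t,s) = #length-t paths at position s with S_1..S_t all ≠ 3.
g(t,s) = g(t-1,s-1) + g(t-1,s+1) for s ≠ 3; g(t,3) = 0.
t=0: g(0,0)=1
t=1: g(1,-1)=1 g(1,1)=1
t=2: g(2,-2)=1 g(2,0)=2 g(2,2)=1
t=3: g(3,-3)=1 g(3,-1)=3 g(3,1)=3
t=4: g(4,-4)=1 g(4,-2)=4 g(4,0)=6 g(4,2)=3
t=5: g(5,-5)=1 g(5,-3)=5 g(5,-1)=10 g(5,1)=9
t=6: g(6,-6)=1 g(6,-4)=6 g(6,-2)=15 g(6,0)=19 g(6,2)=9
t=7: g(7,-7)=1 g(7,-5)=7 g(7,-3)=21 g(7,-1)=34 g(7,1)=28
t=8: g(8,-8)=1 g(8,-6)=8 g(8,-4)=28 g(8,-2)=55 g(8,0)=62 g(8,2)=28
t=9: g(9,-9)=1 g(9,-7)=9 g(9,-5)=36 g(9,-3)=83 g(9,-1)=117 g(9,1)=90
t=10: g(10,-10)=1 g(10,-8)=10 g(10,-6)=45 g(10,-4)=119 g(10,-2)=200 g(10,0)=207 g(10,2)=90
t=11: g(11,-11)=1 g(11,-9)=11 g(11,-7)=55 g(11,-5)=164 g(11,-3)=319 g(11,-1)=407 g(11,1)=297
t=12: g(12,-12)=1 g(12,-10)=12 g(12,-8)=66 g(12,-6)=219 g(12,-4)=483 g(12,-2)=726 g(12,0)=704 g(12,2)=297
t=13: g(13,-13)=1 g(13,-11)=13 g(13,-9)=78 g(13,-7)=285 g(13,-5)=702 g(13,-3)=1209 g(13,-1)=1430 g(13,1)=1001
t=14: g(14,-14)=1 g(14,-12)=14 g(14,-10)=91 g(14,-8)=363 g(14,-6)=987 g(14,-4)=1911 g(14,-2)=2639 g(14,0)=2431 g(14,2)=1001
t=15: g(15,-15)=1 g(15,-13)=15 g(15,-11)=105 g(15,-9)=454 g(15,-7)=1350 g(15,-5)=2898 g(15,-3)=4550 g(15,-1)=5070 g(15,1)=3432
t=16: g(16,-16)=1 g(16,-14)=16 g(16,-12)=120 g(16,-10)=559 g(16,-8)=1804 g(16,-6)=4248 g(16,-4)=7448 g(16,-2)=9620 g(16,0)=8502 g(16,2)=3432
t=17: g(17,-17)=1 g(17,-15)=17 g(17,-13)=136 g(17,-11)=679 g(17,-9)=2363 g(17,-7)=6052 g(17,-5)=11696 g(17,-3)=17068 g(17,-1)=18122 g(17,1)=11934
t=18: g(18,-18)=1 g(18,-16)=18 g(18,-14)=153 g(18,-12)=815 g(18,-10)=3042 g(18,-8)=8415 g(18,-6)=17748 g(18,-4)=28764 g(18,-2)=35190 g(18,0)=30056 g(18,2)=11934
t=19: g(19,-19)=1 g(19,-17)=19 g(19,-15)=171 g(19,-13)=968 g(19,-11)=3857 g(19,-9)=11457 g(19,-7)=26163 g(19,-5)=46512 g(19,-3)=63954 g(19,-1)=65246 g(19,1)=41990
t=20: g(20,-20)=1 g(20,-18)=20 g(20,-16)=190 g(20,-14)=1139 g(20,-12)=4825 g(20,-10)=15314 g(20,-8)=37620 g(20,-6)=72675 g(20,-4)=110466 g(20,-2)=129200 g(20,0)=107236 g(20,2)=41990
t=21: g(21,-21)=1 g(21,-19)=21 g(21,-17)=210 g(21,-15)=1329 g(21,-13)=5964 g(21,-11)=20139 g(21,-9)=52934 g(21,-7)=110295 g(21,-5)=183141 g(21,-3)=239666 g(21,-1)=236436 g(21,1)=149226
t=22: g(22,-22)=1 g(22,-20)=22 g(22,-18)=231 g(22,-16)=1539 g(22,-14)=7293 g(22,-12)=26103 g(22,-10)=73073 g(22,-8)=163229 g(22,-6)=293436 g(22,-4)=422807 g(22,-2)=476102 g(22,0)=385662 g(22,2)=149226
t=23: g(23,-23)=1 g(23,-21)=23 g(23,-19)=253 g(23,-17)=1770 g(23,-15)=8832 g(23,-13)=33396 g(23,-11)=99176 g(23,-9)=236302 g(23,-7)=456665 g(23,-5)=716243 g(23,-3)=898909 g(23,-1)=861764 g(23,1)=534888
t=24: g(24,-24)=1 g(24,-22)=24 g(24,-20)=276 g(24,-18)=2023 g(24,-16)=10602 g(24,-14)=42228 g(24,-12)=132572 g(24,-10)=335478 g(24,-8)=692967 g(24,-6)=1172908 g(24,-4)=1615152 g(24,-2)=1760673 g(24,0)=1396652 g(24,2)=534888
t=25: g(25,-25)=1 g(25,-23)=25 g(25,-21)=300 g(25,-19)=2299 g(25,-17)=12625 g(25,-15)=52830 g(25,-13)=174800 g(25,-11)=468050 g(25,-9)=1028445 g(25,-7)=1865875 g(25,-5)=2788060 g(25,-3)=3375825 g(25,-1)=3157325 g(25,1)=1931540
t=26: g(26,-26)=1 g(26,-24)=26 g(26,-22)=325 g(26,-20)=2599 g(26,-18)=14924 g(26,-16)=65455 g(26,-14)=227630 g(26,-12)=642850 g(26,-10)=1496495 g(26,-8)=2894320 g(26,-6)=4653935 g(26,-4)=6163885 g(26,-2)=6533150 g(26,0)=5088865 g(26,2)=1931540
t=27: g(27,-27)=1 g(27,-25)=27 g(27,-23)=351 g(27,-21)=2924 g(27,-19)=17523 g(27,-17)=80379 g(27,-15)=293085 g(27,-13)=870480 g(27,-11)=2139345 g(27,-9)=4390815 g(27,-7)=7548255 g(27,-5)=10817820 g(27,-3)=12697035 g(27,-1)=11622015 g(27,1)=7020405
t=28: g(28,-28)=1 g(28,-26)=28 g(28,-24)=378 g(28,-22)=3275 g(28,-20)=20447 g(28,-18)=97902 g(28,-16)=373464 g(28,-14)=1163565 g(28,-12)=3009825 g(28,-10)=6530160 g(28,-8)=11939070 g(28,-6)=18366075 g(28,-4)=23514855 g(28,-2)=24319050 g(28,0)=18642420 g(28,2)=7020405
t=29: g(29,-29)=1 g(29,-27)=29 g(29,-25)=406 g(29,-23)=3653 g(29,-21)=23722 g(29,-19)=118349 g(29,-17)=471366 g(29,-15)=1537029 g(29,-13)=4173390 g(29,-11)=9539985 g(29,-9)=18469230 g(29,-7)=30305145 g(29,-5)=41880930 g(29,-3)=47833905 g(29,-1)=42961470 g(29,1)=25662825
t=30: g(30,-30)=1 g(30,-28)=30 g(30,-26)=435 g(30,-24)=4059 g(30,-22)=27375 g(30,-20)=142071 g(30,-18)=589715 g(30,-16)=2008395 g(30,-14)=5710419 g(30,-12)=13713375 g(30,-10)=28009215 g(30,-8)=48774375 g(30,-6)=72186075 g(30,-4)=89714835 g(30,-2)=90795375 g(30,0)=68624295 g(30,2)=25662825
Paths never hitting 3: Σ_s g(30,s) = 445962870
Paths hitting 3: 2^30 - 445962870 = 627778954
P = 627778954/1073741824 = 313889477/536870912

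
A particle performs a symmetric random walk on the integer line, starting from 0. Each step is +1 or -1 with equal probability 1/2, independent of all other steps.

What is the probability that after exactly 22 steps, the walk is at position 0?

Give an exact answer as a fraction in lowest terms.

To return to 0 after 22 steps: need exactly 11 steps of +1 and 11 of -1.
Favorable paths: C(22,11) = 705432
Total paths: 2^22 = 4194304
P = 705432/4194304 = 88179/524288

Answer: 88179/524288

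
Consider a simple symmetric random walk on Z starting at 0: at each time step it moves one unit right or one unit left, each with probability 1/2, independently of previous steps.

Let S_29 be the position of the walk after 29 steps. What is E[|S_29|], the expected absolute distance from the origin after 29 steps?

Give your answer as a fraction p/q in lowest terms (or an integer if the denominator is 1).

Answer: 145422675/33554432

Derivation:
S_29 takes values m ≡ 1 (mod 2) with |m| ≤ 29; P(S_29=m) = C(29,(29+m)/2)/2^29.
Total paths: 2^29 = 536870912
Distribution: P(S=-29)=1/536870912, P(S=-27)=29/536870912, P(S=-25)=406/536870912, P(S=-23)=3654/536870912, P(S=-21)=23751/536870912, P(S=-19)=118755/536870912, P(S=-17)=475020/536870912, P(S=-15)=1560780/536870912, P(S=-13)=4292145/536870912, P(S=-11)=10015005/536870912, P(S=-9)=20030010/536870912, P(S=-7)=34597290/536870912, P(S=-5)=51895935/536870912, P(S=-3)=67863915/536870912, P(S=-1)=77558760/536870912, P(S=1)=77558760/536870912, P(S=3)=67863915/536870912, P(S=5)=51895935/536870912, P(S=7)=34597290/536870912, P(S=9)=20030010/536870912, P(S=11)=10015005/536870912, P(S=13)=4292145/536870912, P(S=15)=1560780/536870912, P(S=17)=475020/536870912, P(S=19)=118755/536870912, P(S=21)=23751/536870912, P(S=23)=3654/536870912, P(S=25)=406/536870912, P(S=27)=29/536870912, P(S=29)=1/536870912
E[|S_29|] = Σ_m |m|·P(S_29=m) = 2326762800/536870912 = 145422675/33554432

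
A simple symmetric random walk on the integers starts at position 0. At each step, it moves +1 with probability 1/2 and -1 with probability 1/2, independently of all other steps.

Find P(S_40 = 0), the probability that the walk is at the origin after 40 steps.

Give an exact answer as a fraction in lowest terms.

Answer: 34461632205/274877906944

Derivation:
To return to 0 after 40 steps: need exactly 20 steps of +1 and 20 of -1.
Favorable paths: C(40,20) = 137846528820
Total paths: 2^40 = 1099511627776
P = 137846528820/1099511627776 = 34461632205/274877906944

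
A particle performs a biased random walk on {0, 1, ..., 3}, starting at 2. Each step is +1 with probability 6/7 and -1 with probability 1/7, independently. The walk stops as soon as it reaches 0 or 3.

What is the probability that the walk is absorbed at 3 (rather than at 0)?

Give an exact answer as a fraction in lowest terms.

Biased walk: p = 6/7, q = 1/7, r = q/p = 1/6
Gambler's ruin: P(hit 3 before 0 | start at 2) = (1 - r^a)/(1 - r^N)
r^2 = 1/36; r^3 = 1/216
P = (1 - 1/36) / (1 - 1/216) = 35/36 / 215/216 = 42/43

Answer: 42/43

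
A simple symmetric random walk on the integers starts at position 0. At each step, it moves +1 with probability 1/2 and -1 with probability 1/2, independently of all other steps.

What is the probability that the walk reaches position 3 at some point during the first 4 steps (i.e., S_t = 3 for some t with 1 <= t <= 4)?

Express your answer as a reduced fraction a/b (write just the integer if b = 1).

Count via complement. Let g(t,s) = #length-t paths at position s with S_1..S_t all ≠ 3.
g(t,s) = g(t-1,s-1) + g(t-1,s+1) for s ≠ 3; g(t,3) = 0.
t=0: g(0,0)=1
t=1: g(1,-1)=1 g(1,1)=1
t=2: g(2,-2)=1 g(2,0)=2 g(2,2)=1
t=3: g(3,-3)=1 g(3,-1)=3 g(3,1)=3
t=4: g(4,-4)=1 g(4,-2)=4 g(4,0)=6 g(4,2)=3
Paths never hitting 3: Σ_s g(4,s) = 14
Paths hitting 3: 2^4 - 14 = 2
P = 2/16 = 1/8

Answer: 1/8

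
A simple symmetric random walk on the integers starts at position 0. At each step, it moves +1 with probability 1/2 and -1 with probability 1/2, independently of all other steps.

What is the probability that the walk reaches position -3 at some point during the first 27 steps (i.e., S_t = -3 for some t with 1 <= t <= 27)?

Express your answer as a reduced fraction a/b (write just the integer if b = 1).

Answer: 19179317/33554432

Derivation:
Count via complement. Let g(t,s) = #length-t paths at position s with S_1..S_t all ≠ -3.
g(t,s) = g(t-1,s-1) + g(t-1,s+1) for s ≠ -3; g(t,-3) = 0.
t=0: g(0,0)=1
t=1: g(1,-1)=1 g(1,1)=1
t=2: g(2,-2)=1 g(2,0)=2 g(2,2)=1
t=3: g(3,-1)=3 g(3,1)=3 g(3,3)=1
t=4: g(4,-2)=3 g(4,0)=6 g(4,2)=4 g(4,4)=1
t=5: g(5,-1)=9 g(5,1)=10 g(5,3)=5 g(5,5)=1
t=6: g(6,-2)=9 g(6,0)=19 g(6,2)=15 g(6,4)=6 g(6,6)=1
t=7: g(7,-1)=28 g(7,1)=34 g(7,3)=21 g(7,5)=7 g(7,7)=1
t=8: g(8,-2)=28 g(8,0)=62 g(8,2)=55 g(8,4)=28 g(8,6)=8 g(8,8)=1
t=9: g(9,-1)=90 g(9,1)=117 g(9,3)=83 g(9,5)=36 g(9,7)=9 g(9,9)=1
t=10: g(10,-2)=90 g(10,0)=207 g(10,2)=200 g(10,4)=119 g(10,6)=45 g(10,8)=10 g(10,10)=1
t=11: g(11,-1)=297 g(11,1)=407 g(11,3)=319 g(11,5)=164 g(11,7)=55 g(11,9)=11 g(11,11)=1
t=12: g(12,-2)=297 g(12,0)=704 g(12,2)=726 g(12,4)=483 g(12,6)=219 g(12,8)=66 g(12,10)=12 g(12,12)=1
t=13: g(13,-1)=1001 g(13,1)=1430 g(13,3)=1209 g(13,5)=702 g(13,7)=285 g(13,9)=78 g(13,11)=13 g(13,13)=1
t=14: g(14,-2)=1001 g(14,0)=2431 g(14,2)=2639 g(14,4)=1911 g(14,6)=987 g(14,8)=363 g(14,10)=91 g(14,12)=14 g(14,14)=1
t=15: g(15,-1)=3432 g(15,1)=5070 g(15,3)=4550 g(15,5)=2898 g(15,7)=1350 g(15,9)=454 g(15,11)=105 g(15,13)=15 g(15,15)=1
t=16: g(16,-2)=3432 g(16,0)=8502 g(16,2)=9620 g(16,4)=7448 g(16,6)=4248 g(16,8)=1804 g(16,10)=559 g(16,12)=120 g(16,14)=16 g(16,16)=1
t=17: g(17,-1)=11934 g(17,1)=18122 g(17,3)=17068 g(17,5)=11696 g(17,7)=6052 g(17,9)=2363 g(17,11)=679 g(17,13)=136 g(17,15)=17 g(17,17)=1
t=18: g(18,-2)=11934 g(18,0)=30056 g(18,2)=35190 g(18,4)=28764 g(18,6)=17748 g(18,8)=8415 g(18,10)=3042 g(18,12)=815 g(18,14)=153 g(18,16)=18 g(18,18)=1
t=19: g(19,-1)=41990 g(19,1)=65246 g(19,3)=63954 g(19,5)=46512 g(19,7)=26163 g(19,9)=11457 g(19,11)=3857 g(19,13)=968 g(19,15)=171 g(19,17)=19 g(19,19)=1
t=20: g(20,-2)=41990 g(20,0)=107236 g(20,2)=129200 g(20,4)=110466 g(20,6)=72675 g(20,8)=37620 g(20,10)=15314 g(20,12)=4825 g(20,14)=1139 g(20,16)=190 g(20,18)=20 g(20,20)=1
t=21: g(21,-1)=149226 g(21,1)=236436 g(21,3)=239666 g(21,5)=183141 g(21,7)=110295 g(21,9)=52934 g(21,11)=20139 g(21,13)=5964 g(21,15)=1329 g(21,17)=210 g(21,19)=21 g(21,21)=1
t=22: g(22,-2)=149226 g(22,0)=385662 g(22,2)=476102 g(22,4)=422807 g(22,6)=293436 g(22,8)=163229 g(22,10)=73073 g(22,12)=26103 g(22,14)=7293 g(22,16)=1539 g(22,18)=231 g(22,20)=22 g(22,22)=1
t=23: g(23,-1)=534888 g(23,1)=861764 g(23,3)=898909 g(23,5)=716243 g(23,7)=456665 g(23,9)=236302 g(23,11)=99176 g(23,13)=33396 g(23,15)=8832 g(23,17)=1770 g(23,19)=253 g(23,21)=23 g(23,23)=1
t=24: g(24,-2)=534888 g(24,0)=1396652 g(24,2)=1760673 g(24,4)=1615152 g(24,6)=1172908 g(24,8)=692967 g(24,10)=335478 g(24,12)=132572 g(24,14)=42228 g(24,16)=10602 g(24,18)=2023 g(24,20)=276 g(24,22)=24 g(24,24)=1
t=25: g(25,-1)=1931540 g(25,1)=3157325 g(25,3)=3375825 g(25,5)=2788060 g(25,7)=1865875 g(25,9)=1028445 g(25,11)=468050 g(25,13)=174800 g(25,15)=52830 g(25,17)=12625 g(25,19)=2299 g(25,21)=300 g(25,23)=25 g(25,25)=1
t=26: g(26,-2)=1931540 g(26,0)=5088865 g(26,2)=6533150 g(26,4)=6163885 g(26,6)=4653935 g(26,8)=2894320 g(26,10)=1496495 g(26,12)=642850 g(26,14)=227630 g(26,16)=65455 g(26,18)=14924 g(26,20)=2599 g(26,22)=325 g(26,24)=26 g(26,26)=1
t=27: g(27,-1)=7020405 g(27,1)=11622015 g(27,3)=12697035 g(27,5)=10817820 g(27,7)=7548255 g(27,9)=4390815 g(27,11)=2139345 g(27,13)=870480 g(27,15)=293085 g(27,17)=80379 g(27,19)=17523 g(27,21)=2924 g(27,23)=351 g(27,25)=27 g(27,27)=1
Paths never hitting -3: Σ_s g(27,s) = 57500460
Paths hitting -3: 2^27 - 57500460 = 76717268
P = 76717268/134217728 = 19179317/33554432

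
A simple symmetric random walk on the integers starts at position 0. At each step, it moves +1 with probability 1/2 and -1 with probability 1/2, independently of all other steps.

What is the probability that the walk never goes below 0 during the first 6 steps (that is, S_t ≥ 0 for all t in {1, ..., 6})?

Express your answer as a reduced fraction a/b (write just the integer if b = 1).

Let f(t,s) = #length-t paths at position s with S_1..S_t all ≥ 0.
f(t,s) = f(t-1,s-1) + f(t-1,s+1) for s ≥ 0; f(t,s) = 0 for s < 0.
t=0: f(0,0)=1
t=1: f(1,1)=1
t=2: f(2,0)=1 f(2,2)=1
t=3: f(3,1)=2 f(3,3)=1
t=4: f(4,0)=2 f(4,2)=3 f(4,4)=1
t=5: f(5,1)=5 f(5,3)=4 f(5,5)=1
t=6: f(6,0)=5 f(6,2)=9 f(6,4)=5 f(6,6)=1
Σ_s f(6,s) = 20
P = 20/64 = 5/16

Answer: 5/16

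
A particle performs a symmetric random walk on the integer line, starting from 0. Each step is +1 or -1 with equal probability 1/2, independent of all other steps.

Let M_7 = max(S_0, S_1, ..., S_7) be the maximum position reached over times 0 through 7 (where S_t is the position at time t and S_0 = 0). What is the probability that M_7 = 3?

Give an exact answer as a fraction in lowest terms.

Answer: 21/128

Derivation:
Let M_7 = max(S_0,...,S_7). Use the reflection principle: for j ≥ 1, #{paths with M_7 ≥ j} = #{S_7 ≥ j} + #{S_7 ≥ j+1}.
By reflection, #{M_7 ≥ 3} = #{S_7 ≥ 3} + #{S_7 ≥ 4} = 29 + 8 = 37.
#{M_7 ≥ 4} = #{S_7 ≥ 4} + #{S_7 ≥ 5} = 8 + 8 = 16.
#{M_7 = 3} = 37 - 16 = 21.
P(M_7 = 3) = 21/128 = 21/128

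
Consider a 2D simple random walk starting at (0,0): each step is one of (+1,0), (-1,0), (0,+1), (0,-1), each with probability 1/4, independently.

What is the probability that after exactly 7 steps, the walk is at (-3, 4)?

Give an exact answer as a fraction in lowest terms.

Let h be the number of horizontal steps (so 7-h are vertical). To end at (-3,4) need (h-3)/2 right-steps and ((7-h)+4)/2 up-steps.
Sum over h with 3 ≤ h ≤ 3, h ≡ 1 (mod 2), 7-h ≡ 0 (mod 2):
h=3: C(7,3)·C(3,0)·C(4,4) = 35·1·1 = 35
Total favorable: 35
Total paths: 4^7 = 16384
P = 35/16384 = 35/16384

Answer: 35/16384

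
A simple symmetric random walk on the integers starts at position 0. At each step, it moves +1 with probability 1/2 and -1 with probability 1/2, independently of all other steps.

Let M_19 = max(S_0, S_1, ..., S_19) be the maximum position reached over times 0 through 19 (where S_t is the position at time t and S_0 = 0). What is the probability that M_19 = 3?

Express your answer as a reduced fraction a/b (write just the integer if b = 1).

Answer: 37791/262144

Derivation:
Let M_19 = max(S_0,...,S_19). Use the reflection principle: for j ≥ 1, #{paths with M_19 ≥ j} = #{S_19 ≥ j} + #{S_19 ≥ j+1}.
By reflection, #{M_19 ≥ 3} = #{S_19 ≥ 3} + #{S_19 ≥ 4} = 169766 + 94184 = 263950.
#{M_19 ≥ 4} = #{S_19 ≥ 4} + #{S_19 ≥ 5} = 94184 + 94184 = 188368.
#{M_19 = 3} = 263950 - 188368 = 75582.
P(M_19 = 3) = 75582/524288 = 37791/262144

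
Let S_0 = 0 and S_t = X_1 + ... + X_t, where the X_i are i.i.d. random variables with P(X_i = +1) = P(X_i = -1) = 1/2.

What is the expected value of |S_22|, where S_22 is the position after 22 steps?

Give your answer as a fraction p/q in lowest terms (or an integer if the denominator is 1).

S_22 takes values m ≡ 0 (mod 2) with |m| ≤ 22; P(S_22=m) = C(22,(22+m)/2)/2^22.
Total paths: 2^22 = 4194304
Distribution: P(S=-22)=1/4194304, P(S=-20)=22/4194304, P(S=-18)=231/4194304, P(S=-16)=1540/4194304, P(S=-14)=7315/4194304, P(S=-12)=26334/4194304, P(S=-10)=74613/4194304, P(S=-8)=170544/4194304, P(S=-6)=319770/4194304, P(S=-4)=497420/4194304, P(S=-2)=646646/4194304, P(S=0)=705432/4194304, P(S=2)=646646/4194304, P(S=4)=497420/4194304, P(S=6)=319770/4194304, P(S=8)=170544/4194304, P(S=10)=74613/4194304, P(S=12)=26334/4194304, P(S=14)=7315/4194304, P(S=16)=1540/4194304, P(S=18)=231/4194304, P(S=20)=22/4194304, P(S=22)=1/4194304
E[|S_22|] = Σ_m |m|·P(S_22=m) = 15519504/4194304 = 969969/262144

Answer: 969969/262144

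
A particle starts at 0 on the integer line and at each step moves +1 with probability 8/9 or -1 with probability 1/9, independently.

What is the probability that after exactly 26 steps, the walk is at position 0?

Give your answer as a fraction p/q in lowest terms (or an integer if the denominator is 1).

To be at 0 after 26 steps: need exactly 13 steps of +1 and 13 of -1.
Number of such sequences: C(26,13) = 10400600
Each has probability (8/9)^13 · (1/9)^13 = 549755813888/6461081889226673298932241
P = 10400600 · 549755813888/6461081889226673298932241 = 5717790317923532800/6461081889226673298932241

Answer: 5717790317923532800/6461081889226673298932241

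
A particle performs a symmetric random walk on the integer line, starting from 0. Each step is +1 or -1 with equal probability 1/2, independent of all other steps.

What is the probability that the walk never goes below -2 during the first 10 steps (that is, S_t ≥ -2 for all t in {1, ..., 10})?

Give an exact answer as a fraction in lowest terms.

Let f(t,s) = #length-t paths at position s with S_1..S_t all ≥ -2.
f(t,s) = f(t-1,s-1) + f(t-1,s+1) for s ≥ -2; f(t,s) = 0 for s < -2.
t=0: f(0,0)=1
t=1: f(1,-1)=1 f(1,1)=1
t=2: f(2,-2)=1 f(2,0)=2 f(2,2)=1
t=3: f(3,-1)=3 f(3,1)=3 f(3,3)=1
t=4: f(4,-2)=3 f(4,0)=6 f(4,2)=4 f(4,4)=1
t=5: f(5,-1)=9 f(5,1)=10 f(5,3)=5 f(5,5)=1
t=6: f(6,-2)=9 f(6,0)=19 f(6,2)=15 f(6,4)=6 f(6,6)=1
t=7: f(7,-1)=28 f(7,1)=34 f(7,3)=21 f(7,5)=7 f(7,7)=1
t=8: f(8,-2)=28 f(8,0)=62 f(8,2)=55 f(8,4)=28 f(8,6)=8 f(8,8)=1
t=9: f(9,-1)=90 f(9,1)=117 f(9,3)=83 f(9,5)=36 f(9,7)=9 f(9,9)=1
t=10: f(10,-2)=90 f(10,0)=207 f(10,2)=200 f(10,4)=119 f(10,6)=45 f(10,8)=10 f(10,10)=1
Σ_s f(10,s) = 672
P = 672/1024 = 21/32

Answer: 21/32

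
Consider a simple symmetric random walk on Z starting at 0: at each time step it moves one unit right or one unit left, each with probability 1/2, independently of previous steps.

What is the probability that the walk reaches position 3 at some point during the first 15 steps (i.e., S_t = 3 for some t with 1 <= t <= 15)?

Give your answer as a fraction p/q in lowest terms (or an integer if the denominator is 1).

Answer: 14893/32768

Derivation:
Count via complement. Let g(t,s) = #length-t paths at position s with S_1..S_t all ≠ 3.
g(t,s) = g(t-1,s-1) + g(t-1,s+1) for s ≠ 3; g(t,3) = 0.
t=0: g(0,0)=1
t=1: g(1,-1)=1 g(1,1)=1
t=2: g(2,-2)=1 g(2,0)=2 g(2,2)=1
t=3: g(3,-3)=1 g(3,-1)=3 g(3,1)=3
t=4: g(4,-4)=1 g(4,-2)=4 g(4,0)=6 g(4,2)=3
t=5: g(5,-5)=1 g(5,-3)=5 g(5,-1)=10 g(5,1)=9
t=6: g(6,-6)=1 g(6,-4)=6 g(6,-2)=15 g(6,0)=19 g(6,2)=9
t=7: g(7,-7)=1 g(7,-5)=7 g(7,-3)=21 g(7,-1)=34 g(7,1)=28
t=8: g(8,-8)=1 g(8,-6)=8 g(8,-4)=28 g(8,-2)=55 g(8,0)=62 g(8,2)=28
t=9: g(9,-9)=1 g(9,-7)=9 g(9,-5)=36 g(9,-3)=83 g(9,-1)=117 g(9,1)=90
t=10: g(10,-10)=1 g(10,-8)=10 g(10,-6)=45 g(10,-4)=119 g(10,-2)=200 g(10,0)=207 g(10,2)=90
t=11: g(11,-11)=1 g(11,-9)=11 g(11,-7)=55 g(11,-5)=164 g(11,-3)=319 g(11,-1)=407 g(11,1)=297
t=12: g(12,-12)=1 g(12,-10)=12 g(12,-8)=66 g(12,-6)=219 g(12,-4)=483 g(12,-2)=726 g(12,0)=704 g(12,2)=297
t=13: g(13,-13)=1 g(13,-11)=13 g(13,-9)=78 g(13,-7)=285 g(13,-5)=702 g(13,-3)=1209 g(13,-1)=1430 g(13,1)=1001
t=14: g(14,-14)=1 g(14,-12)=14 g(14,-10)=91 g(14,-8)=363 g(14,-6)=987 g(14,-4)=1911 g(14,-2)=2639 g(14,0)=2431 g(14,2)=1001
t=15: g(15,-15)=1 g(15,-13)=15 g(15,-11)=105 g(15,-9)=454 g(15,-7)=1350 g(15,-5)=2898 g(15,-3)=4550 g(15,-1)=5070 g(15,1)=3432
Paths never hitting 3: Σ_s g(15,s) = 17875
Paths hitting 3: 2^15 - 17875 = 14893
P = 14893/32768 = 14893/32768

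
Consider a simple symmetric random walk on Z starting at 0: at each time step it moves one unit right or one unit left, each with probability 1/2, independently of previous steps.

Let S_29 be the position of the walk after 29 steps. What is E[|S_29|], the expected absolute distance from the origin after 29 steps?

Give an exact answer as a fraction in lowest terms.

Answer: 145422675/33554432

Derivation:
S_29 takes values m ≡ 1 (mod 2) with |m| ≤ 29; P(S_29=m) = C(29,(29+m)/2)/2^29.
Total paths: 2^29 = 536870912
Distribution: P(S=-29)=1/536870912, P(S=-27)=29/536870912, P(S=-25)=406/536870912, P(S=-23)=3654/536870912, P(S=-21)=23751/536870912, P(S=-19)=118755/536870912, P(S=-17)=475020/536870912, P(S=-15)=1560780/536870912, P(S=-13)=4292145/536870912, P(S=-11)=10015005/536870912, P(S=-9)=20030010/536870912, P(S=-7)=34597290/536870912, P(S=-5)=51895935/536870912, P(S=-3)=67863915/536870912, P(S=-1)=77558760/536870912, P(S=1)=77558760/536870912, P(S=3)=67863915/536870912, P(S=5)=51895935/536870912, P(S=7)=34597290/536870912, P(S=9)=20030010/536870912, P(S=11)=10015005/536870912, P(S=13)=4292145/536870912, P(S=15)=1560780/536870912, P(S=17)=475020/536870912, P(S=19)=118755/536870912, P(S=21)=23751/536870912, P(S=23)=3654/536870912, P(S=25)=406/536870912, P(S=27)=29/536870912, P(S=29)=1/536870912
E[|S_29|] = Σ_m |m|·P(S_29=m) = 2326762800/536870912 = 145422675/33554432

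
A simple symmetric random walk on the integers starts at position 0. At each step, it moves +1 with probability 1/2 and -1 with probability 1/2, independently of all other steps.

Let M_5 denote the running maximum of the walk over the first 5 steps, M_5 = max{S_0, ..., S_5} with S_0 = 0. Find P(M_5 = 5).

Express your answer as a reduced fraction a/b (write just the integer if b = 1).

Let M_5 = max(S_0,...,S_5). Use the reflection principle: for j ≥ 1, #{paths with M_5 ≥ j} = #{S_5 ≥ j} + #{S_5 ≥ j+1}.
By reflection, #{M_5 ≥ 5} = #{S_5 ≥ 5} + #{S_5 ≥ 6} = 1 + 0 = 1.
#{M_5 ≥ 6} = #{S_5 ≥ 6} + #{S_5 ≥ 7} = 0 + 0 = 0.
#{M_5 = 5} = 1 - 0 = 1.
P(M_5 = 5) = 1/32 = 1/32

Answer: 1/32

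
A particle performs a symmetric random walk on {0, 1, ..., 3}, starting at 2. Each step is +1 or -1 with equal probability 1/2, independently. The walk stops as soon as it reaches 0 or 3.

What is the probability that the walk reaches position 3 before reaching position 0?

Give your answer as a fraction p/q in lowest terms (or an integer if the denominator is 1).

Answer: 2/3

Derivation:
Symmetric walk (p = 1/2): the harmonic-function argument gives P(hit 3 before 0 | start at 2) = a/N.
P = 2/3 = 2/3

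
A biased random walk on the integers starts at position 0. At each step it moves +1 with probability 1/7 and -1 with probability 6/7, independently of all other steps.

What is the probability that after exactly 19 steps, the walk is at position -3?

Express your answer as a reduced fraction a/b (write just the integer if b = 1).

To reach position -3 after 19 steps: need 8 steps of +1 and 11 steps of -1.
Number of such sequences: C(19,8) = 75582
Each has probability (1/7)^8 · (6/7)^11 = 362797056/11398895185373143
P = 75582 · 362797056/11398895185373143 = 27420927086592/11398895185373143

Answer: 27420927086592/11398895185373143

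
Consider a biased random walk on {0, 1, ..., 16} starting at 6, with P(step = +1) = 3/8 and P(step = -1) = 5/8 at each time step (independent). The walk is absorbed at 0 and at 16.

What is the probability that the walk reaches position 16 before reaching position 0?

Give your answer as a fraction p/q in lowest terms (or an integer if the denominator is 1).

Answer: 54974619/9534052744

Derivation:
Biased walk: p = 3/8, q = 5/8, r = q/p = 5/3
Gambler's ruin: P(hit 16 before 0 | start at 6) = (1 - r^a)/(1 - r^N)
r^6 = 15625/729; r^16 = 152587890625/43046721
P = (1 - 15625/729) / (1 - 152587890625/43046721) = -14896/729 / -152544843904/43046721 = 54974619/9534052744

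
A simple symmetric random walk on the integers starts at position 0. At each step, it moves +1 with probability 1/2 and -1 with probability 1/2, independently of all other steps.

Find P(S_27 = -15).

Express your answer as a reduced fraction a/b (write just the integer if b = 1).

To reach position -15 after 27 steps: need 6 steps of +1 and 21 of -1.
Favorable paths: C(27,6) = 296010
Total paths: 2^27 = 134217728
P = 296010/134217728 = 148005/67108864

Answer: 148005/67108864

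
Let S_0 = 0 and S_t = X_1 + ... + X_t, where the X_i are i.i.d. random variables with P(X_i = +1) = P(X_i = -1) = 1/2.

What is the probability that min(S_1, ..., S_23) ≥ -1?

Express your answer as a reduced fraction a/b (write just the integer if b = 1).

Answer: 676039/2097152

Derivation:
Let f(t,s) = #length-t paths at position s with S_1..S_t all ≥ -1.
f(t,s) = f(t-1,s-1) + f(t-1,s+1) for s ≥ -1; f(t,s) = 0 for s < -1.
t=0: f(0,0)=1
t=1: f(1,-1)=1 f(1,1)=1
t=2: f(2,0)=2 f(2,2)=1
t=3: f(3,-1)=2 f(3,1)=3 f(3,3)=1
t=4: f(4,0)=5 f(4,2)=4 f(4,4)=1
t=5: f(5,-1)=5 f(5,1)=9 f(5,3)=5 f(5,5)=1
t=6: f(6,0)=14 f(6,2)=14 f(6,4)=6 f(6,6)=1
t=7: f(7,-1)=14 f(7,1)=28 f(7,3)=20 f(7,5)=7 f(7,7)=1
t=8: f(8,0)=42 f(8,2)=48 f(8,4)=27 f(8,6)=8 f(8,8)=1
t=9: f(9,-1)=42 f(9,1)=90 f(9,3)=75 f(9,5)=35 f(9,7)=9 f(9,9)=1
t=10: f(10,0)=132 f(10,2)=165 f(10,4)=110 f(10,6)=44 f(10,8)=10 f(10,10)=1
t=11: f(11,-1)=132 f(11,1)=297 f(11,3)=275 f(11,5)=154 f(11,7)=54 f(11,9)=11 f(11,11)=1
t=12: f(12,0)=429 f(12,2)=572 f(12,4)=429 f(12,6)=208 f(12,8)=65 f(12,10)=12 f(12,12)=1
t=13: f(13,-1)=429 f(13,1)=1001 f(13,3)=1001 f(13,5)=637 f(13,7)=273 f(13,9)=77 f(13,11)=13 f(13,13)=1
t=14: f(14,0)=1430 f(14,2)=2002 f(14,4)=1638 f(14,6)=910 f(14,8)=350 f(14,10)=90 f(14,12)=14 f(14,14)=1
t=15: f(15,-1)=1430 f(15,1)=3432 f(15,3)=3640 f(15,5)=2548 f(15,7)=1260 f(15,9)=440 f(15,11)=104 f(15,13)=15 f(15,15)=1
t=16: f(16,0)=4862 f(16,2)=7072 f(16,4)=6188 f(16,6)=3808 f(16,8)=1700 f(16,10)=544 f(16,12)=119 f(16,14)=16 f(16,16)=1
t=17: f(17,-1)=4862 f(17,1)=11934 f(17,3)=13260 f(17,5)=9996 f(17,7)=5508 f(17,9)=2244 f(17,11)=663 f(17,13)=135 f(17,15)=17 f(17,17)=1
t=18: f(18,0)=16796 f(18,2)=25194 f(18,4)=23256 f(18,6)=15504 f(18,8)=7752 f(18,10)=2907 f(18,12)=798 f(18,14)=152 f(18,16)=18 f(18,18)=1
t=19: f(19,-1)=16796 f(19,1)=41990 f(19,3)=48450 f(19,5)=38760 f(19,7)=23256 f(19,9)=10659 f(19,11)=3705 f(19,13)=950 f(19,15)=170 f(19,17)=19 f(19,19)=1
t=20: f(20,0)=58786 f(20,2)=90440 f(20,4)=87210 f(20,6)=62016 f(20,8)=33915 f(20,10)=14364 f(20,12)=4655 f(20,14)=1120 f(20,16)=189 f(20,18)=20 f(20,20)=1
t=21: f(21,-1)=58786 f(21,1)=149226 f(21,3)=177650 f(21,5)=149226 f(21,7)=95931 f(21,9)=48279 f(21,11)=19019 f(21,13)=5775 f(21,15)=1309 f(21,17)=209 f(21,19)=21 f(21,21)=1
t=22: f(22,0)=208012 f(22,2)=326876 f(22,4)=326876 f(22,6)=245157 f(22,8)=144210 f(22,10)=67298 f(22,12)=24794 f(22,14)=7084 f(22,16)=1518 f(22,18)=230 f(22,20)=22 f(22,22)=1
t=23: f(23,-1)=208012 f(23,1)=534888 f(23,3)=653752 f(23,5)=572033 f(23,7)=389367 f(23,9)=211508 f(23,11)=92092 f(23,13)=31878 f(23,15)=8602 f(23,17)=1748 f(23,19)=252 f(23,21)=23 f(23,23)=1
Σ_s f(23,s) = 2704156
P = 2704156/8388608 = 676039/2097152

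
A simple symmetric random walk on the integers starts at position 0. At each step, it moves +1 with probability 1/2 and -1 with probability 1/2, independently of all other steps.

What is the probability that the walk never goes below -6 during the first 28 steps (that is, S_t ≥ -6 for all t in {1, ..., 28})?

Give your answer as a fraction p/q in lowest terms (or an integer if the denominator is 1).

Let f(t,s) = #length-t paths at position s with S_1..S_t all ≥ -6.
f(t,s) = f(t-1,s-1) + f(t-1,s+1) for s ≥ -6; f(t,s) = 0 for s < -6.
t=0: f(0,0)=1
t=1: f(1,-1)=1 f(1,1)=1
t=2: f(2,-2)=1 f(2,0)=2 f(2,2)=1
t=3: f(3,-3)=1 f(3,-1)=3 f(3,1)=3 f(3,3)=1
t=4: f(4,-4)=1 f(4,-2)=4 f(4,0)=6 f(4,2)=4 f(4,4)=1
t=5: f(5,-5)=1 f(5,-3)=5 f(5,-1)=10 f(5,1)=10 f(5,3)=5 f(5,5)=1
t=6: f(6,-6)=1 f(6,-4)=6 f(6,-2)=15 f(6,0)=20 f(6,2)=15 f(6,4)=6 f(6,6)=1
t=7: f(7,-5)=7 f(7,-3)=21 f(7,-1)=35 f(7,1)=35 f(7,3)=21 f(7,5)=7 f(7,7)=1
t=8: f(8,-6)=7 f(8,-4)=28 f(8,-2)=56 f(8,0)=70 f(8,2)=56 f(8,4)=28 f(8,6)=8 f(8,8)=1
t=9: f(9,-5)=35 f(9,-3)=84 f(9,-1)=126 f(9,1)=126 f(9,3)=84 f(9,5)=36 f(9,7)=9 f(9,9)=1
t=10: f(10,-6)=35 f(10,-4)=119 f(10,-2)=210 f(10,0)=252 f(10,2)=210 f(10,4)=120 f(10,6)=45 f(10,8)=10 f(10,10)=1
t=11: f(11,-5)=154 f(11,-3)=329 f(11,-1)=462 f(11,1)=462 f(11,3)=330 f(11,5)=165 f(11,7)=55 f(11,9)=11 f(11,11)=1
t=12: f(12,-6)=154 f(12,-4)=483 f(12,-2)=791 f(12,0)=924 f(12,2)=792 f(12,4)=495 f(12,6)=220 f(12,8)=66 f(12,10)=12 f(12,12)=1
t=13: f(13,-5)=637 f(13,-3)=1274 f(13,-1)=1715 f(13,1)=1716 f(13,3)=1287 f(13,5)=715 f(13,7)=286 f(13,9)=78 f(13,11)=13 f(13,13)=1
t=14: f(14,-6)=637 f(14,-4)=1911 f(14,-2)=2989 f(14,0)=3431 f(14,2)=3003 f(14,4)=2002 f(14,6)=1001 f(14,8)=364 f(14,10)=91 f(14,12)=14 f(14,14)=1
t=15: f(15,-5)=2548 f(15,-3)=4900 f(15,-1)=6420 f(15,1)=6434 f(15,3)=5005 f(15,5)=3003 f(15,7)=1365 f(15,9)=455 f(15,11)=105 f(15,13)=15 f(15,15)=1
t=16: f(16,-6)=2548 f(16,-4)=7448 f(16,-2)=11320 f(16,0)=12854 f(16,2)=11439 f(16,4)=8008 f(16,6)=4368 f(16,8)=1820 f(16,10)=560 f(16,12)=120 f(16,14)=16 f(16,16)=1
t=17: f(17,-5)=9996 f(17,-3)=18768 f(17,-1)=24174 f(17,1)=24293 f(17,3)=19447 f(17,5)=12376 f(17,7)=6188 f(17,9)=2380 f(17,11)=680 f(17,13)=136 f(17,15)=17 f(17,17)=1
t=18: f(18,-6)=9996 f(18,-4)=28764 f(18,-2)=42942 f(18,0)=48467 f(18,2)=43740 f(18,4)=31823 f(18,6)=18564 f(18,8)=8568 f(18,10)=3060 f(18,12)=816 f(18,14)=153 f(18,16)=18 f(18,18)=1
t=19: f(19,-5)=38760 f(19,-3)=71706 f(19,-1)=91409 f(19,1)=92207 f(19,3)=75563 f(19,5)=50387 f(19,7)=27132 f(19,9)=11628 f(19,11)=3876 f(19,13)=969 f(19,15)=171 f(19,17)=19 f(19,19)=1
t=20: f(20,-6)=38760 f(20,-4)=110466 f(20,-2)=163115 f(20,0)=183616 f(20,2)=167770 f(20,4)=125950 f(20,6)=77519 f(20,8)=38760 f(20,10)=15504 f(20,12)=4845 f(20,14)=1140 f(20,16)=190 f(20,18)=20 f(20,20)=1
t=21: f(21,-5)=149226 f(21,-3)=273581 f(21,-1)=346731 f(21,1)=351386 f(21,3)=293720 f(21,5)=203469 f(21,7)=116279 f(21,9)=54264 f(21,11)=20349 f(21,13)=5985 f(21,15)=1330 f(21,17)=210 f(21,19)=21 f(21,21)=1
t=22: f(22,-6)=149226 f(22,-4)=422807 f(22,-2)=620312 f(22,0)=698117 f(22,2)=645106 f(22,4)=497189 f(22,6)=319748 f(22,8)=170543 f(22,10)=74613 f(22,12)=26334 f(22,14)=7315 f(22,16)=1540 f(22,18)=231 f(22,20)=22 f(22,22)=1
t=23: f(23,-5)=572033 f(23,-3)=1043119 f(23,-1)=1318429 f(23,1)=1343223 f(23,3)=1142295 f(23,5)=816937 f(23,7)=490291 f(23,9)=245156 f(23,11)=100947 f(23,13)=33649 f(23,15)=8855 f(23,17)=1771 f(23,19)=253 f(23,21)=23 f(23,23)=1
t=24: f(24,-6)=572033 f(24,-4)=1615152 f(24,-2)=2361548 f(24,0)=2661652 f(24,2)=2485518 f(24,4)=1959232 f(24,6)=1307228 f(24,8)=735447 f(24,10)=346103 f(24,12)=134596 f(24,14)=42504 f(24,16)=10626 f(24,18)=2024 f(24,20)=276 f(24,22)=24 f(24,24)=1
t=25: f(25,-5)=2187185 f(25,-3)=3976700 f(25,-1)=5023200 f(25,1)=5147170 f(25,3)=4444750 f(25,5)=3266460 f(25,7)=2042675 f(25,9)=1081550 f(25,11)=480699 f(25,13)=177100 f(25,15)=53130 f(25,17)=12650 f(25,19)=2300 f(25,21)=300 f(25,23)=25 f(25,25)=1
t=26: f(26,-6)=2187185 f(26,-4)=6163885 f(26,-2)=8999900 f(26,0)=10170370 f(26,2)=9591920 f(26,4)=7711210 f(26,6)=5309135 f(26,8)=3124225 f(26,10)=1562249 f(26,12)=657799 f(26,14)=230230 f(26,16)=65780 f(26,18)=14950 f(26,20)=2600 f(26,22)=325 f(26,24)=26 f(26,26)=1
t=27: f(27,-5)=8351070 f(27,-3)=15163785 f(27,-1)=19170270 f(27,1)=19762290 f(27,3)=17303130 f(27,5)=13020345 f(27,7)=8433360 f(27,9)=4686474 f(27,11)=2220048 f(27,13)=888029 f(27,15)=296010 f(27,17)=80730 f(27,19)=17550 f(27,21)=2925 f(27,23)=351 f(27,25)=27 f(27,27)=1
t=28: f(28,-6)=8351070 f(28,-4)=23514855 f(28,-2)=34334055 f(28,0)=38932560 f(28,2)=37065420 f(28,4)=30323475 f(28,6)=21453705 f(28,8)=13119834 f(28,10)=6906522 f(28,12)=3108077 f(28,14)=1184039 f(28,16)=376740 f(28,18)=98280 f(28,20)=20475 f(28,22)=3276 f(28,24)=378 f(28,26)=28 f(28,28)=1
Σ_s f(28,s) = 218792790
P = 218792790/268435456 = 109396395/134217728

Answer: 109396395/134217728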